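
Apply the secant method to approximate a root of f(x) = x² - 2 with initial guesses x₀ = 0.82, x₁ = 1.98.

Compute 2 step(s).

f(x) = x² - 2
x₀ = 0.82, x₁ = 1.98

Secant formula: x_{n+1} = x_n - f(x_n)(x_n - x_{n-1})/(f(x_n) - f(x_{n-1}))

Iteration 1:
  f(0.820000) = -1.327600
  f(1.980000) = 1.920400
  x_2 = 1.980000 - 1.920400×(1.980000 - 0.820000)/(1.920400 - (-1.327600))
       = 1.294143
Iteration 2:
  f(1.980000) = 1.920400
  f(1.294143) = -0.325194
  x_3 = 1.294143 - (-0.325194)×(1.294143 - 1.980000)/(-0.325194 - 1.920400)
       = 1.393465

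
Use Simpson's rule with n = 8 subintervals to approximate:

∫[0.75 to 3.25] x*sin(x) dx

f(x) = x*sin(x)
a = 0.75, b = 3.25, n = 8
h = (b - a)/n = 0.312500

Simpson's rule: (h/3)[f(x₀) + 4f(x₁) + 2f(x₂) + ... + f(xₙ)]

x_0 = 0.7500, f(x_0) = 0.511229, coefficient = 1
x_1 = 1.0625, f(x_1) = 0.928173, coefficient = 4
x_2 = 1.3750, f(x_2) = 1.348728, coefficient = 2
x_3 = 1.6875, f(x_3) = 1.676021, coefficient = 4
x_4 = 2.0000, f(x_4) = 1.818595, coefficient = 2
x_5 = 2.3125, f(x_5) = 1.705050, coefficient = 4
x_6 = 2.6250, f(x_6) = 1.296541, coefficient = 2
x_7 = 2.9375, f(x_7) = 0.595369, coefficient = 4
x_8 = 3.2500, f(x_8) = -0.351634, coefficient = 1

I ≈ (0.312500/3) × 28.705774 = 2.990185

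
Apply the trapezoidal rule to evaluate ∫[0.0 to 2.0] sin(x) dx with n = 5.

f(x) = sin(x)
a = 0.0, b = 2.0, n = 5
h = (b - a)/n = 0.400000

Trapezoidal rule: (h/2)[f(x₀) + 2f(x₁) + 2f(x₂) + ... + f(xₙ)]

x_0 = 0.0000, f(x_0) = 0.000000, coefficient = 1
x_1 = 0.4000, f(x_1) = 0.389418, coefficient = 2
x_2 = 0.8000, f(x_2) = 0.717356, coefficient = 2
x_3 = 1.2000, f(x_3) = 0.932039, coefficient = 2
x_4 = 1.6000, f(x_4) = 0.999574, coefficient = 2
x_5 = 2.0000, f(x_5) = 0.909297, coefficient = 1

I ≈ (0.400000/2) × 6.986072 = 1.397214
Exact value: 1.416147
Error: 0.018933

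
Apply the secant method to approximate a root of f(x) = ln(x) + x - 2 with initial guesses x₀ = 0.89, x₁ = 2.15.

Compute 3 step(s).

f(x) = ln(x) + x - 2
x₀ = 0.89, x₁ = 2.15

Secant formula: x_{n+1} = x_n - f(x_n)(x_n - x_{n-1})/(f(x_n) - f(x_{n-1}))

Iteration 1:
  f(0.890000) = -1.226534
  f(2.150000) = 0.915468
  x_2 = 2.150000 - 0.915468×(2.150000 - 0.890000)/(0.915468 - (-1.226534))
       = 1.611490
Iteration 2:
  f(2.150000) = 0.915468
  f(1.611490) = 0.088649
  x_3 = 1.611490 - 0.088649×(1.611490 - 2.150000)/(0.088649 - 0.915468)
       = 1.553752
Iteration 3:
  f(1.611490) = 0.088649
  f(1.553752) = -0.005575
  x_4 = 1.553752 - (-0.005575)×(1.553752 - 1.611490)/(-0.005575 - 0.088649)
       = 1.557168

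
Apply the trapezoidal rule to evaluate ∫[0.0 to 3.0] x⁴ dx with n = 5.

f(x) = x⁴
a = 0.0, b = 3.0, n = 5
h = (b - a)/n = 0.600000

Trapezoidal rule: (h/2)[f(x₀) + 2f(x₁) + 2f(x₂) + ... + f(xₙ)]

x_0 = 0.0000, f(x_0) = 0.000000, coefficient = 1
x_1 = 0.6000, f(x_1) = 0.129600, coefficient = 2
x_2 = 1.2000, f(x_2) = 2.073600, coefficient = 2
x_3 = 1.8000, f(x_3) = 10.497600, coefficient = 2
x_4 = 2.4000, f(x_4) = 33.177600, coefficient = 2
x_5 = 3.0000, f(x_5) = 81.000000, coefficient = 1

I ≈ (0.600000/2) × 172.756800 = 51.827040
Exact value: 48.600000
Error: 3.227040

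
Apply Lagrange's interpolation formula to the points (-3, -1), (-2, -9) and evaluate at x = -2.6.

Lagrange interpolation formula:
P(x) = Σ yᵢ × Lᵢ(x)
where Lᵢ(x) = Π_{j≠i} (x - xⱼ)/(xᵢ - xⱼ)

L_0(-2.6) = (-2.6 - (-2))/(-3 - (-2)) = 0.600000
L_1(-2.6) = (-2.6 - (-3))/(-2 - (-3)) = 0.400000

P(-2.6) = (-1)×L_0(-2.6) + (-9)×L_1(-2.6)
P(-2.6) = -4.200000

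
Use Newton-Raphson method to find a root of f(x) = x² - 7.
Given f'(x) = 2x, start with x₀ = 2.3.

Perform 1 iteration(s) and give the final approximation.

f(x) = x² - 7
f'(x) = 2x
x₀ = 2.3

Newton-Raphson formula: x_{n+1} = x_n - f(x_n)/f'(x_n)

Iteration 1:
  f(2.300000) = -1.710000
  f'(2.300000) = 4.600000
  x_1 = 2.300000 - (-1.710000)/4.600000 = 2.671739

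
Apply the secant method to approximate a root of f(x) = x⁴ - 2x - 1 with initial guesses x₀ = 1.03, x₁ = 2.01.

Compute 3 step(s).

f(x) = x⁴ - 2x - 1
x₀ = 1.03, x₁ = 2.01

Secant formula: x_{n+1} = x_n - f(x_n)(x_n - x_{n-1})/(f(x_n) - f(x_{n-1}))

Iteration 1:
  f(1.030000) = -1.934491
  f(2.010000) = 11.302408
  x_2 = 2.010000 - 11.302408×(2.010000 - 1.030000)/(11.302408 - (-1.934491))
       = 1.173221
Iteration 2:
  f(2.010000) = 11.302408
  f(1.173221) = -1.451834
  x_3 = 1.173221 - (-1.451834)×(1.173221 - 2.010000)/(-1.451834 - 11.302408)
       = 1.268473
Iteration 3:
  f(1.173221) = -1.451834
  f(1.268473) = -0.947990
  x_4 = 1.268473 - (-0.947990)×(1.268473 - 1.173221)/(-0.947990 - (-1.451834))
       = 1.447690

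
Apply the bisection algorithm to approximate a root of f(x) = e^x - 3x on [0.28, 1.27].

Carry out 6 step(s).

f(x) = e^x - 3x
Initial interval: [0.28, 1.27]

Iteration 1:
  c_1 = (0.280000 + 1.270000)/2 = 0.775000
  f(c_1) = f(0.775000) = -0.154408
  f(a) × f(c) < 0, new interval: [0.280000, 0.775000]
Iteration 2:
  c_2 = (0.280000 + 0.775000)/2 = 0.527500
  f(c_2) = f(0.527500) = 0.112190
  f(a) × f(c) ≥ 0, new interval: [0.527500, 0.775000]
Iteration 3:
  c_3 = (0.527500 + 0.775000)/2 = 0.651250
  f(c_3) = f(0.651250) = -0.035813
  f(a) × f(c) < 0, new interval: [0.527500, 0.651250]
Iteration 4:
  c_4 = (0.527500 + 0.651250)/2 = 0.589375
  f(c_4) = f(0.589375) = 0.034736
  f(a) × f(c) ≥ 0, new interval: [0.589375, 0.651250]
Iteration 5:
  c_5 = (0.589375 + 0.651250)/2 = 0.620313
  f(c_5) = f(0.620313) = -0.001428
  f(a) × f(c) < 0, new interval: [0.589375, 0.620313]
Iteration 6:
  c_6 = (0.589375 + 0.620313)/2 = 0.604844
  f(c_6) = f(0.604844) = 0.016435
  f(a) × f(c) ≥ 0, new interval: [0.604844, 0.620313]

After 6 iteration(s), the approximation is c_6 = 0.604844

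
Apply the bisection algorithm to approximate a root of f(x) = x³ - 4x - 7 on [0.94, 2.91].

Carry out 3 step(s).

f(x) = x³ - 4x - 7
Initial interval: [0.94, 2.91]

Iteration 1:
  c_1 = (0.940000 + 2.910000)/2 = 1.925000
  f(c_1) = f(1.925000) = -7.566672
  f(a) × f(c) ≥ 0, new interval: [1.925000, 2.910000]
Iteration 2:
  c_2 = (1.925000 + 2.910000)/2 = 2.417500
  f(c_2) = f(2.417500) = -2.541390
  f(a) × f(c) ≥ 0, new interval: [2.417500, 2.910000]
Iteration 3:
  c_3 = (2.417500 + 2.910000)/2 = 2.663750
  f(c_3) = f(2.663750) = 1.245809
  f(a) × f(c) < 0, new interval: [2.417500, 2.663750]

After 3 iteration(s), the approximation is c_3 = 2.663750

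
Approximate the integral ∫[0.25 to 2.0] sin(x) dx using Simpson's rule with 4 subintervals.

f(x) = sin(x)
a = 0.25, b = 2.0, n = 4
h = (b - a)/n = 0.437500

Simpson's rule: (h/3)[f(x₀) + 4f(x₁) + 2f(x₂) + ... + f(xₙ)]

x_0 = 0.2500, f(x_0) = 0.247404, coefficient = 1
x_1 = 0.6875, f(x_1) = 0.634607, coefficient = 4
x_2 = 1.1250, f(x_2) = 0.902268, coefficient = 2
x_3 = 1.5625, f(x_3) = 0.999966, coefficient = 4
x_4 = 2.0000, f(x_4) = 0.909297, coefficient = 1

I ≈ (0.437500/3) × 9.499527 = 1.385348
Exact value: 1.385059
Error: 0.000288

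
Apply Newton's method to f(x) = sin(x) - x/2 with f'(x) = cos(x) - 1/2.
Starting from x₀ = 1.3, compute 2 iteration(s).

f(x) = sin(x) - x/2
f'(x) = cos(x) - 1/2
x₀ = 1.3

Newton-Raphson formula: x_{n+1} = x_n - f(x_n)/f'(x_n)

Iteration 1:
  f(1.300000) = 0.313558
  f'(1.300000) = -0.232501
  x_1 = 1.300000 - 0.313558/(-0.232501) = 2.648631
Iteration 2:
  f(2.648631) = -0.851078
  f'(2.648631) = -1.380935
  x_2 = 2.648631 - (-0.851078)/(-1.380935) = 2.032325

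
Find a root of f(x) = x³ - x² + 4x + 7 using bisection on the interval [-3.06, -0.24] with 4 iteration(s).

f(x) = x³ - x² + 4x + 7
Initial interval: [-3.06, -0.24]

Iteration 1:
  c_1 = (-3.060000 + (-0.240000))/2 = -1.650000
  f(c_1) = f(-1.650000) = -6.814625
  f(a) × f(c) ≥ 0, new interval: [-1.650000, -0.240000]
Iteration 2:
  c_2 = (-1.650000 + (-0.240000))/2 = -0.945000
  f(c_2) = f(-0.945000) = 1.483066
  f(a) × f(c) < 0, new interval: [-1.650000, -0.945000]
Iteration 3:
  c_3 = (-1.650000 + (-0.945000))/2 = -1.297500
  f(c_3) = f(-1.297500) = -2.057856
  f(a) × f(c) ≥ 0, new interval: [-1.297500, -0.945000]
Iteration 4:
  c_4 = (-1.297500 + (-0.945000))/2 = -1.121250
  f(c_4) = f(-1.121250) = -0.151839
  f(a) × f(c) ≥ 0, new interval: [-1.121250, -0.945000]

After 4 iteration(s), the approximation is c_4 = -1.121250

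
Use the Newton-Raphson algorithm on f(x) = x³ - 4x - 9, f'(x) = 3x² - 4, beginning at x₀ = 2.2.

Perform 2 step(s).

f(x) = x³ - 4x - 9
f'(x) = 3x² - 4
x₀ = 2.2

Newton-Raphson formula: x_{n+1} = x_n - f(x_n)/f'(x_n)

Iteration 1:
  f(2.200000) = -7.152000
  f'(2.200000) = 10.520000
  x_1 = 2.200000 - (-7.152000)/10.520000 = 2.879848
Iteration 2:
  f(2.879848) = 3.364696
  f'(2.879848) = 20.880572
  x_2 = 2.879848 - 3.364696/20.880572 = 2.718708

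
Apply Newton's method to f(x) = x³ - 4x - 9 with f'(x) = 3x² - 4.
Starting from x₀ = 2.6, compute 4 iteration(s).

f(x) = x³ - 4x - 9
f'(x) = 3x² - 4
x₀ = 2.6

Newton-Raphson formula: x_{n+1} = x_n - f(x_n)/f'(x_n)

Iteration 1:
  f(2.600000) = -1.824000
  f'(2.600000) = 16.280000
  x_1 = 2.600000 - (-1.824000)/16.280000 = 2.712039
Iteration 2:
  f(2.712039) = 0.099318
  f'(2.712039) = 18.065472
  x_2 = 2.712039 - 0.099318/18.065472 = 2.706542
Iteration 3:
  f(2.706542) = 0.000246
  f'(2.706542) = 17.976103
  x_3 = 2.706542 - 0.000246/17.976103 = 2.706528
Iteration 4:
  f(2.706528) = 0.000000
  f'(2.706528) = 17.975881
  x_4 = 2.706528 - 0.000000/17.975881 = 2.706528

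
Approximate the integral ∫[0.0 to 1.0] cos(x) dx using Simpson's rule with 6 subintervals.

f(x) = cos(x)
a = 0.0, b = 1.0, n = 6
h = (b - a)/n = 0.166667

Simpson's rule: (h/3)[f(x₀) + 4f(x₁) + 2f(x₂) + ... + f(xₙ)]

x_0 = 0.0000, f(x_0) = 1.000000, coefficient = 1
x_1 = 0.1667, f(x_1) = 0.986143, coefficient = 4
x_2 = 0.3333, f(x_2) = 0.944957, coefficient = 2
x_3 = 0.5000, f(x_3) = 0.877583, coefficient = 4
x_4 = 0.6667, f(x_4) = 0.785887, coefficient = 2
x_5 = 0.8333, f(x_5) = 0.672412, coefficient = 4
x_6 = 1.0000, f(x_6) = 0.540302, coefficient = 1

I ≈ (0.166667/3) × 15.146543 = 0.841475
Exact value: 0.841471
Error: 0.000004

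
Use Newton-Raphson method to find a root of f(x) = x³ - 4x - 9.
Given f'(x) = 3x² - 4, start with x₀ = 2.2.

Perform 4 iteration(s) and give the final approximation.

f(x) = x³ - 4x - 9
f'(x) = 3x² - 4
x₀ = 2.2

Newton-Raphson formula: x_{n+1} = x_n - f(x_n)/f'(x_n)

Iteration 1:
  f(2.200000) = -7.152000
  f'(2.200000) = 10.520000
  x_1 = 2.200000 - (-7.152000)/10.520000 = 2.879848
Iteration 2:
  f(2.879848) = 3.364696
  f'(2.879848) = 20.880572
  x_2 = 2.879848 - 3.364696/20.880572 = 2.718708
Iteration 3:
  f(2.718708) = 0.220151
  f'(2.718708) = 18.174118
  x_3 = 2.718708 - 0.220151/18.174118 = 2.706594
Iteration 4:
  f(2.706594) = 0.001195
  f'(2.706594) = 17.976960
  x_4 = 2.706594 - 0.001195/17.976960 = 2.706528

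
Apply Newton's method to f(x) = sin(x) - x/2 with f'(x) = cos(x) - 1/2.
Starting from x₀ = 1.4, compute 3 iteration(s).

f(x) = sin(x) - x/2
f'(x) = cos(x) - 1/2
x₀ = 1.4

Newton-Raphson formula: x_{n+1} = x_n - f(x_n)/f'(x_n)

Iteration 1:
  f(1.400000) = 0.285450
  f'(1.400000) = -0.330033
  x_1 = 1.400000 - 0.285450/(-0.330033) = 2.264913
Iteration 2:
  f(2.264913) = -0.363838
  f'(2.264913) = -1.139707
  x_2 = 2.264913 - (-0.363838)/(-1.139707) = 1.945675
Iteration 3:
  f(1.945675) = -0.042286
  f'(1.945675) = -0.866160
  x_3 = 1.945675 - (-0.042286)/(-0.866160) = 1.896856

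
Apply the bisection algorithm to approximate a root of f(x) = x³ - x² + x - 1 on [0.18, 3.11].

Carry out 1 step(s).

f(x) = x³ - x² + x - 1
Initial interval: [0.18, 3.11]

Iteration 1:
  c_1 = (0.180000 + 3.110000)/2 = 1.645000
  f(c_1) = f(1.645000) = 2.390386
  f(a) × f(c) < 0, new interval: [0.180000, 1.645000]

After 1 iteration(s), the approximation is c_1 = 1.645000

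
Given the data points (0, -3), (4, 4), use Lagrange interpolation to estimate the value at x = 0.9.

Lagrange interpolation formula:
P(x) = Σ yᵢ × Lᵢ(x)
where Lᵢ(x) = Π_{j≠i} (x - xⱼ)/(xᵢ - xⱼ)

L_0(0.9) = (0.9 - 4)/(0 - 4) = 0.775000
L_1(0.9) = (0.9 - 0)/(4 - 0) = 0.225000

P(0.9) = (-3)×L_0(0.9) + 4×L_1(0.9)
P(0.9) = -1.425000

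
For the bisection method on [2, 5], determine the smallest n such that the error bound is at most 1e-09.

We need (b-a)/2^n ≤ 1e-09
(5 - 2)/2^n ≤ 1e-09
3/2^n ≤ 1e-09
2^n ≥ 3000000000
n ≥ log₂(3000000000) = 31.48
n ≥ 32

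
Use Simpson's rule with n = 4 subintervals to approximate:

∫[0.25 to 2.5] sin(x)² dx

f(x) = sin(x)²
a = 0.25, b = 2.5, n = 4
h = (b - a)/n = 0.562500

Simpson's rule: (h/3)[f(x₀) + 4f(x₁) + 2f(x₂) + ... + f(xₙ)]

x_0 = 0.2500, f(x_0) = 0.061209, coefficient = 1
x_1 = 0.8125, f(x_1) = 0.527089, coefficient = 4
x_2 = 1.3750, f(x_2) = 0.962151, coefficient = 2
x_3 = 1.9375, f(x_3) = 0.871449, coefficient = 4
x_4 = 2.5000, f(x_4) = 0.358169, coefficient = 1

I ≈ (0.562500/3) × 7.937830 = 1.488343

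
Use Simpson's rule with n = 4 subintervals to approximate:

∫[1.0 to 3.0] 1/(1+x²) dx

f(x) = 1/(1+x²)
a = 1.0, b = 3.0, n = 4
h = (b - a)/n = 0.500000

Simpson's rule: (h/3)[f(x₀) + 4f(x₁) + 2f(x₂) + ... + f(xₙ)]

x_0 = 1.0000, f(x_0) = 0.500000, coefficient = 1
x_1 = 1.5000, f(x_1) = 0.307692, coefficient = 4
x_2 = 2.0000, f(x_2) = 0.200000, coefficient = 2
x_3 = 2.5000, f(x_3) = 0.137931, coefficient = 4
x_4 = 3.0000, f(x_4) = 0.100000, coefficient = 1

I ≈ (0.500000/3) × 2.782493 = 0.463749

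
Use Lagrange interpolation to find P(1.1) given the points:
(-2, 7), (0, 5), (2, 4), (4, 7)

Lagrange interpolation formula:
P(x) = Σ yᵢ × Lᵢ(x)
where Lᵢ(x) = Π_{j≠i} (x - xⱼ)/(xᵢ - xⱼ)

L_0(1.1) = (1.1 - 0)/(-2 - 0) × (1.1 - 2)/(-2 - 2) × (1.1 - 4)/(-2 - 4) = -0.059812
L_1(1.1) = (1.1 - (-2))/(0 - (-2)) × (1.1 - 2)/(0 - 2) × (1.1 - 4)/(0 - 4) = 0.505687
L_2(1.1) = (1.1 - (-2))/(2 - (-2)) × (1.1 - 0)/(2 - 0) × (1.1 - 4)/(2 - 4) = 0.618063
L_3(1.1) = (1.1 - (-2))/(4 - (-2)) × (1.1 - 0)/(4 - 0) × (1.1 - 2)/(4 - 2) = -0.063938

P(1.1) = 7×L_0(1.1) + 5×L_1(1.1) + 4×L_2(1.1) + 7×L_3(1.1)
P(1.1) = 4.134438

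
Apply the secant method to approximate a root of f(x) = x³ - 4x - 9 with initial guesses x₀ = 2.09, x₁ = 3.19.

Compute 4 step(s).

f(x) = x³ - 4x - 9
x₀ = 2.09, x₁ = 3.19

Secant formula: x_{n+1} = x_n - f(x_n)(x_n - x_{n-1})/(f(x_n) - f(x_{n-1}))

Iteration 1:
  f(2.090000) = -8.230671
  f(3.190000) = 10.701759
  x_2 = 3.190000 - 10.701759×(3.190000 - 2.090000)/(10.701759 - (-8.230671))
       = 2.568213
Iteration 2:
  f(3.190000) = 10.701759
  f(2.568213) = -2.333640
  x_3 = 2.568213 - (-2.333640)×(2.568213 - 3.190000)/(-2.333640 - 10.701759)
       = 2.679528
Iteration 3:
  f(2.568213) = -2.333640
  f(2.679528) = -0.479457
  x_4 = 2.679528 - (-0.479457)×(2.679528 - 2.568213)/(-0.479457 - (-2.333640))
       = 2.708311
Iteration 4:
  f(2.679528) = -0.479457
  f(2.708311) = 0.032083
  x_5 = 2.708311 - 0.032083×(2.708311 - 2.679528)/(0.032083 - (-0.479457))
       = 2.706506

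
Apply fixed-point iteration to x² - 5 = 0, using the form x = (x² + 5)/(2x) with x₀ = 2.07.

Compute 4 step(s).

Equation: x² - 5 = 0
Fixed-point form: x = (x² + 5)/(2x)
x₀ = 2.07

x_1 = g(2.070000) = 2.242729
x_2 = g(2.242729) = 2.236078
x_3 = g(2.236078) = 2.236068
x_4 = g(2.236068) = 2.236068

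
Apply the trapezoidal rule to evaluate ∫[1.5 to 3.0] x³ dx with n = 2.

f(x) = x³
a = 1.5, b = 3.0, n = 2
h = (b - a)/n = 0.750000

Trapezoidal rule: (h/2)[f(x₀) + 2f(x₁) + 2f(x₂) + ... + f(xₙ)]

x_0 = 1.5000, f(x_0) = 3.375000, coefficient = 1
x_1 = 2.2500, f(x_1) = 11.390625, coefficient = 2
x_2 = 3.0000, f(x_2) = 27.000000, coefficient = 1

I ≈ (0.750000/2) × 53.156250 = 19.933594
Exact value: 18.984375
Error: 0.949219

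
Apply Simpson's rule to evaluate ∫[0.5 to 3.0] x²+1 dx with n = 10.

f(x) = x²+1
a = 0.5, b = 3.0, n = 10
h = (b - a)/n = 0.250000

Simpson's rule: (h/3)[f(x₀) + 4f(x₁) + 2f(x₂) + ... + f(xₙ)]

x_0 = 0.5000, f(x_0) = 1.250000, coefficient = 1
x_1 = 0.7500, f(x_1) = 1.562500, coefficient = 4
x_2 = 1.0000, f(x_2) = 2.000000, coefficient = 2
x_3 = 1.2500, f(x_3) = 2.562500, coefficient = 4
x_4 = 1.5000, f(x_4) = 3.250000, coefficient = 2
x_5 = 1.7500, f(x_5) = 4.062500, coefficient = 4
x_6 = 2.0000, f(x_6) = 5.000000, coefficient = 2
x_7 = 2.2500, f(x_7) = 6.062500, coefficient = 4
x_8 = 2.5000, f(x_8) = 7.250000, coefficient = 2
x_9 = 2.7500, f(x_9) = 8.562500, coefficient = 4
x_10 = 3.0000, f(x_10) = 10.000000, coefficient = 1

I ≈ (0.250000/3) × 137.500000 = 11.458333
Exact value: 11.458333
Error: 0.000000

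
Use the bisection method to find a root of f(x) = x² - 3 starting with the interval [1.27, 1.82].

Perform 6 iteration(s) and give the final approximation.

f(x) = x² - 3
Initial interval: [1.27, 1.82]

Iteration 1:
  c_1 = (1.270000 + 1.820000)/2 = 1.545000
  f(c_1) = f(1.545000) = -0.612975
  f(a) × f(c) ≥ 0, new interval: [1.545000, 1.820000]
Iteration 2:
  c_2 = (1.545000 + 1.820000)/2 = 1.682500
  f(c_2) = f(1.682500) = -0.169194
  f(a) × f(c) ≥ 0, new interval: [1.682500, 1.820000]
Iteration 3:
  c_3 = (1.682500 + 1.820000)/2 = 1.751250
  f(c_3) = f(1.751250) = 0.066877
  f(a) × f(c) < 0, new interval: [1.682500, 1.751250]
Iteration 4:
  c_4 = (1.682500 + 1.751250)/2 = 1.716875
  f(c_4) = f(1.716875) = -0.052340
  f(a) × f(c) ≥ 0, new interval: [1.716875, 1.751250]
Iteration 5:
  c_5 = (1.716875 + 1.751250)/2 = 1.734063
  f(c_5) = f(1.734063) = 0.006973
  f(a) × f(c) < 0, new interval: [1.716875, 1.734063]
Iteration 6:
  c_6 = (1.716875 + 1.734063)/2 = 1.725469
  f(c_6) = f(1.725469) = -0.022758
  f(a) × f(c) ≥ 0, new interval: [1.725469, 1.734063]

After 6 iteration(s), the approximation is c_6 = 1.725469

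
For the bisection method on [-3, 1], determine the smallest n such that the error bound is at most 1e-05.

We need (b-a)/2^n ≤ 1e-05
(1 - (-3))/2^n ≤ 1e-05
4/2^n ≤ 1e-05
2^n ≥ 400000
n ≥ log₂(400000) = 18.61
n ≥ 19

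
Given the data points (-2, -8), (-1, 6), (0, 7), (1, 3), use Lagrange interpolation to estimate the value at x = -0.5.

Lagrange interpolation formula:
P(x) = Σ yᵢ × Lᵢ(x)
where Lᵢ(x) = Π_{j≠i} (x - xⱼ)/(xᵢ - xⱼ)

L_0(-0.5) = (-0.5 - (-1))/(-2 - (-1)) × (-0.5 - 0)/(-2 - 0) × (-0.5 - 1)/(-2 - 1) = -0.062500
L_1(-0.5) = (-0.5 - (-2))/(-1 - (-2)) × (-0.5 - 0)/(-1 - 0) × (-0.5 - 1)/(-1 - 1) = 0.562500
L_2(-0.5) = (-0.5 - (-2))/(0 - (-2)) × (-0.5 - (-1))/(0 - (-1)) × (-0.5 - 1)/(0 - 1) = 0.562500
L_3(-0.5) = (-0.5 - (-2))/(1 - (-2)) × (-0.5 - (-1))/(1 - (-1)) × (-0.5 - 0)/(1 - 0) = -0.062500

P(-0.5) = (-8)×L_0(-0.5) + 6×L_1(-0.5) + 7×L_2(-0.5) + 3×L_3(-0.5)
P(-0.5) = 7.625000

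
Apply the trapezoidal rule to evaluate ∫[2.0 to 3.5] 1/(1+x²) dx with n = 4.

f(x) = 1/(1+x²)
a = 2.0, b = 3.5, n = 4
h = (b - a)/n = 0.375000

Trapezoidal rule: (h/2)[f(x₀) + 2f(x₁) + 2f(x₂) + ... + f(xₙ)]

x_0 = 2.0000, f(x_0) = 0.200000, coefficient = 1
x_1 = 2.3750, f(x_1) = 0.150588, coefficient = 2
x_2 = 2.7500, f(x_2) = 0.116788, coefficient = 2
x_3 = 3.1250, f(x_3) = 0.092888, coefficient = 2
x_4 = 3.5000, f(x_4) = 0.075472, coefficient = 1

I ≈ (0.375000/2) × 0.996001 = 0.186750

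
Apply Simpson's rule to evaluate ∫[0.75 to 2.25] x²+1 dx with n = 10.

f(x) = x²+1
a = 0.75, b = 2.25, n = 10
h = (b - a)/n = 0.150000

Simpson's rule: (h/3)[f(x₀) + 4f(x₁) + 2f(x₂) + ... + f(xₙ)]

x_0 = 0.7500, f(x_0) = 1.562500, coefficient = 1
x_1 = 0.9000, f(x_1) = 1.810000, coefficient = 4
x_2 = 1.0500, f(x_2) = 2.102500, coefficient = 2
x_3 = 1.2000, f(x_3) = 2.440000, coefficient = 4
x_4 = 1.3500, f(x_4) = 2.822500, coefficient = 2
x_5 = 1.5000, f(x_5) = 3.250000, coefficient = 4
x_6 = 1.6500, f(x_6) = 3.722500, coefficient = 2
x_7 = 1.8000, f(x_7) = 4.240000, coefficient = 4
x_8 = 1.9500, f(x_8) = 4.802500, coefficient = 2
x_9 = 2.1000, f(x_9) = 5.410000, coefficient = 4
x_10 = 2.2500, f(x_10) = 6.062500, coefficient = 1

I ≈ (0.150000/3) × 103.125000 = 5.156250
Exact value: 5.156250
Error: 0.000000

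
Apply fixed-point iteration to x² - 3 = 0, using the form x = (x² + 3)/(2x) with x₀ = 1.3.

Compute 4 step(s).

Equation: x² - 3 = 0
Fixed-point form: x = (x² + 3)/(2x)
x₀ = 1.3

x_1 = g(1.300000) = 1.803846
x_2 = g(1.803846) = 1.733480
x_3 = g(1.733480) = 1.732051
x_4 = g(1.732051) = 1.732051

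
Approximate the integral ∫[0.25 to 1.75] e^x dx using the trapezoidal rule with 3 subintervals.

f(x) = e^x
a = 0.25, b = 1.75, n = 3
h = (b - a)/n = 0.500000

Trapezoidal rule: (h/2)[f(x₀) + 2f(x₁) + 2f(x₂) + ... + f(xₙ)]

x_0 = 0.2500, f(x_0) = 1.284025, coefficient = 1
x_1 = 0.7500, f(x_1) = 2.117000, coefficient = 2
x_2 = 1.2500, f(x_2) = 3.490343, coefficient = 2
x_3 = 1.7500, f(x_3) = 5.754603, coefficient = 1

I ≈ (0.500000/2) × 18.253314 = 4.563329
Exact value: 4.470577
Error: 0.092751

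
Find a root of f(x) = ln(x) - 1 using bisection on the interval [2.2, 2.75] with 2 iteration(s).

f(x) = ln(x) - 1
Initial interval: [2.2, 2.75]

Iteration 1:
  c_1 = (2.200000 + 2.750000)/2 = 2.475000
  f(c_1) = f(2.475000) = -0.093760
  f(a) × f(c) ≥ 0, new interval: [2.475000, 2.750000]
Iteration 2:
  c_2 = (2.475000 + 2.750000)/2 = 2.612500
  f(c_2) = f(2.612500) = -0.039692
  f(a) × f(c) ≥ 0, new interval: [2.612500, 2.750000]

After 2 iteration(s), the approximation is c_2 = 2.612500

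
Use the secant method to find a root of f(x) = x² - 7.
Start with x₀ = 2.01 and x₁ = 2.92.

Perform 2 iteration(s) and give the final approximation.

f(x) = x² - 7
x₀ = 2.01, x₁ = 2.92

Secant formula: x_{n+1} = x_n - f(x_n)(x_n - x_{n-1})/(f(x_n) - f(x_{n-1}))

Iteration 1:
  f(2.010000) = -2.959900
  f(2.920000) = 1.526400
  x_2 = 2.920000 - 1.526400×(2.920000 - 2.010000)/(1.526400 - (-2.959900))
       = 2.610385
Iteration 2:
  f(2.920000) = 1.526400
  f(2.610385) = -0.185888
  x_3 = 2.610385 - (-0.185888)×(2.610385 - 2.920000)/(-0.185888 - 1.526400)
       = 2.643998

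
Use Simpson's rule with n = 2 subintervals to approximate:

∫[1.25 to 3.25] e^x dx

f(x) = e^x
a = 1.25, b = 3.25, n = 2
h = (b - a)/n = 1.000000

Simpson's rule: (h/3)[f(x₀) + 4f(x₁) + 2f(x₂) + ... + f(xₙ)]

x_0 = 1.2500, f(x_0) = 3.490343, coefficient = 1
x_1 = 2.2500, f(x_1) = 9.487736, coefficient = 4
x_2 = 3.2500, f(x_2) = 25.790340, coefficient = 1

I ≈ (1.000000/3) × 67.231626 = 22.410542
Exact value: 22.299997
Error: 0.110545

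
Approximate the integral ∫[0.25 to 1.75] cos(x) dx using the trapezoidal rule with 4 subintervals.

f(x) = cos(x)
a = 0.25, b = 1.75, n = 4
h = (b - a)/n = 0.375000

Trapezoidal rule: (h/2)[f(x₀) + 2f(x₁) + 2f(x₂) + ... + f(xₙ)]

x_0 = 0.2500, f(x_0) = 0.968912, coefficient = 1
x_1 = 0.6250, f(x_1) = 0.810963, coefficient = 2
x_2 = 1.0000, f(x_2) = 0.540302, coefficient = 2
x_3 = 1.3750, f(x_3) = 0.194548, coefficient = 2
x_4 = 1.7500, f(x_4) = -0.178246, coefficient = 1

I ≈ (0.375000/2) × 3.882293 = 0.727930
Exact value: 0.736582
Error: 0.008652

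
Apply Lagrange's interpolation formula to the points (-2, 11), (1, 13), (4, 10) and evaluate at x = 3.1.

Lagrange interpolation formula:
P(x) = Σ yᵢ × Lᵢ(x)
where Lᵢ(x) = Π_{j≠i} (x - xⱼ)/(xᵢ - xⱼ)

L_0(3.1) = (3.1 - 1)/(-2 - 1) × (3.1 - 4)/(-2 - 4) = -0.105000
L_1(3.1) = (3.1 - (-2))/(1 - (-2)) × (3.1 - 4)/(1 - 4) = 0.510000
L_2(3.1) = (3.1 - (-2))/(4 - (-2)) × (3.1 - 1)/(4 - 1) = 0.595000

P(3.1) = 11×L_0(3.1) + 13×L_1(3.1) + 10×L_2(3.1)
P(3.1) = 11.425000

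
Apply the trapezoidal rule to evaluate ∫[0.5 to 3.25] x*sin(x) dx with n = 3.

f(x) = x*sin(x)
a = 0.5, b = 3.25, n = 3
h = (b - a)/n = 0.916667

Trapezoidal rule: (h/2)[f(x₀) + 2f(x₁) + 2f(x₂) + ... + f(xₙ)]

x_0 = 0.5000, f(x_0) = 0.239713, coefficient = 1
x_1 = 1.4167, f(x_1) = 1.399873, coefficient = 2
x_2 = 2.3333, f(x_2) = 1.687200, coefficient = 2
x_3 = 3.2500, f(x_3) = -0.351634, coefficient = 1

I ≈ (0.916667/2) × 6.062225 = 2.778520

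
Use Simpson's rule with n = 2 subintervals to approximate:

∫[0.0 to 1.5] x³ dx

f(x) = x³
a = 0.0, b = 1.5, n = 2
h = (b - a)/n = 0.750000

Simpson's rule: (h/3)[f(x₀) + 4f(x₁) + 2f(x₂) + ... + f(xₙ)]

x_0 = 0.0000, f(x_0) = 0.000000, coefficient = 1
x_1 = 0.7500, f(x_1) = 0.421875, coefficient = 4
x_2 = 1.5000, f(x_2) = 3.375000, coefficient = 1

I ≈ (0.750000/3) × 5.062500 = 1.265625
Exact value: 1.265625
Error: 0.000000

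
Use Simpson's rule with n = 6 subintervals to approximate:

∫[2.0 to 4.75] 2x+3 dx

f(x) = 2x+3
a = 2.0, b = 4.75, n = 6
h = (b - a)/n = 0.458333

Simpson's rule: (h/3)[f(x₀) + 4f(x₁) + 2f(x₂) + ... + f(xₙ)]

x_0 = 2.0000, f(x_0) = 7.000000, coefficient = 1
x_1 = 2.4583, f(x_1) = 7.916667, coefficient = 4
x_2 = 2.9167, f(x_2) = 8.833333, coefficient = 2
x_3 = 3.3750, f(x_3) = 9.750000, coefficient = 4
x_4 = 3.8333, f(x_4) = 10.666667, coefficient = 2
x_5 = 4.2917, f(x_5) = 11.583333, coefficient = 4
x_6 = 4.7500, f(x_6) = 12.500000, coefficient = 1

I ≈ (0.458333/3) × 175.500000 = 26.812500
Exact value: 26.812500
Error: 0.000000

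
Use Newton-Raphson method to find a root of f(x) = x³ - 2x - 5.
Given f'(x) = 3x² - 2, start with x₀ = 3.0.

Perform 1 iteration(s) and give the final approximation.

f(x) = x³ - 2x - 5
f'(x) = 3x² - 2
x₀ = 3.0

Newton-Raphson formula: x_{n+1} = x_n - f(x_n)/f'(x_n)

Iteration 1:
  f(3.000000) = 16.000000
  f'(3.000000) = 25.000000
  x_1 = 3.000000 - 16.000000/25.000000 = 2.360000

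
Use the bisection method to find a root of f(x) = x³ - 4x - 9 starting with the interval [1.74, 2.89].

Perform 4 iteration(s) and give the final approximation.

f(x) = x³ - 4x - 9
Initial interval: [1.74, 2.89]

Iteration 1:
  c_1 = (1.740000 + 2.890000)/2 = 2.315000
  f(c_1) = f(2.315000) = -5.853394
  f(a) × f(c) ≥ 0, new interval: [2.315000, 2.890000]
Iteration 2:
  c_2 = (2.315000 + 2.890000)/2 = 2.602500
  f(c_2) = f(2.602500) = -1.783251
  f(a) × f(c) ≥ 0, new interval: [2.602500, 2.890000]
Iteration 3:
  c_3 = (2.602500 + 2.890000)/2 = 2.746250
  f(c_3) = f(2.746250) = 0.726913
  f(a) × f(c) < 0, new interval: [2.602500, 2.746250]
Iteration 4:
  c_4 = (2.602500 + 2.746250)/2 = 2.674375
  f(c_4) = f(2.674375) = -0.569617
  f(a) × f(c) ≥ 0, new interval: [2.674375, 2.746250]

After 4 iteration(s), the approximation is c_4 = 2.674375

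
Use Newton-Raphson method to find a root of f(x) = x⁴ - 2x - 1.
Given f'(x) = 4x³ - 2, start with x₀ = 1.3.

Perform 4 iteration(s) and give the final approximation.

f(x) = x⁴ - 2x - 1
f'(x) = 4x³ - 2
x₀ = 1.3

Newton-Raphson formula: x_{n+1} = x_n - f(x_n)/f'(x_n)

Iteration 1:
  f(1.300000) = -0.743900
  f'(1.300000) = 6.788000
  x_1 = 1.300000 - (-0.743900)/6.788000 = 1.409590
Iteration 2:
  f(1.409590) = 0.128771
  f'(1.409590) = 9.203116
  x_2 = 1.409590 - 0.128771/9.203116 = 1.395598
Iteration 3:
  f(1.395598) = 0.002319
  f'(1.395598) = 8.872799
  x_3 = 1.395598 - 0.002319/8.872799 = 1.395337
Iteration 4:
  f(1.395337) = 0.000001
  f'(1.395337) = 8.866693
  x_4 = 1.395337 - 0.000001/8.866693 = 1.395337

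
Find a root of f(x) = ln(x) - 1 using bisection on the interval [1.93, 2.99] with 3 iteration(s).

f(x) = ln(x) - 1
Initial interval: [1.93, 2.99]

Iteration 1:
  c_1 = (1.930000 + 2.990000)/2 = 2.460000
  f(c_1) = f(2.460000) = -0.099839
  f(a) × f(c) ≥ 0, new interval: [2.460000, 2.990000]
Iteration 2:
  c_2 = (2.460000 + 2.990000)/2 = 2.725000
  f(c_2) = f(2.725000) = 0.002468
  f(a) × f(c) < 0, new interval: [2.460000, 2.725000]
Iteration 3:
  c_3 = (2.460000 + 2.725000)/2 = 2.592500
  f(c_3) = f(2.592500) = -0.047377
  f(a) × f(c) ≥ 0, new interval: [2.592500, 2.725000]

After 3 iteration(s), the approximation is c_3 = 2.592500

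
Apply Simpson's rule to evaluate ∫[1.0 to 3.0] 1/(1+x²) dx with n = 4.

f(x) = 1/(1+x²)
a = 1.0, b = 3.0, n = 4
h = (b - a)/n = 0.500000

Simpson's rule: (h/3)[f(x₀) + 4f(x₁) + 2f(x₂) + ... + f(xₙ)]

x_0 = 1.0000, f(x_0) = 0.500000, coefficient = 1
x_1 = 1.5000, f(x_1) = 0.307692, coefficient = 4
x_2 = 2.0000, f(x_2) = 0.200000, coefficient = 2
x_3 = 2.5000, f(x_3) = 0.137931, coefficient = 4
x_4 = 3.0000, f(x_4) = 0.100000, coefficient = 1

I ≈ (0.500000/3) × 2.782493 = 0.463749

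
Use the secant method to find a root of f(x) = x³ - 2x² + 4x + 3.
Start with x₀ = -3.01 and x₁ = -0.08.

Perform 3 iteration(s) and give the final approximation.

f(x) = x³ - 2x² + 4x + 3
x₀ = -3.01, x₁ = -0.08

Secant formula: x_{n+1} = x_n - f(x_n)(x_n - x_{n-1})/(f(x_n) - f(x_{n-1}))

Iteration 1:
  f(-3.010000) = -54.431101
  f(-0.080000) = 2.666688
  x_2 = -0.080000 - 2.666688×(-0.080000 - (-3.010000))/(2.666688 - (-54.431101))
       = -0.216842
Iteration 2:
  f(-0.080000) = 2.666688
  f(-0.216842) = 2.028393
  x_3 = -0.216842 - 2.028393×(-0.216842 - (-0.080000))/(2.028393 - 2.666688)
       = -0.651704
Iteration 3:
  f(-0.216842) = 2.028393
  f(-0.651704) = -0.733046
  x_4 = -0.651704 - (-0.733046)×(-0.651704 - (-0.216842))/(-0.733046 - 2.028393)
       = -0.536267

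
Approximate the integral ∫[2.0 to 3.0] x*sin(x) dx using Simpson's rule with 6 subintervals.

f(x) = x*sin(x)
a = 2.0, b = 3.0, n = 6
h = (b - a)/n = 0.166667

Simpson's rule: (h/3)[f(x₀) + 4f(x₁) + 2f(x₂) + ... + f(xₙ)]

x_0 = 2.0000, f(x_0) = 1.818595, coefficient = 1
x_1 = 2.1667, f(x_1) = 1.793264, coefficient = 4
x_2 = 2.3333, f(x_2) = 1.687200, coefficient = 2
x_3 = 2.5000, f(x_3) = 1.496180, coefficient = 4
x_4 = 2.6667, f(x_4) = 1.219394, coefficient = 2
x_5 = 2.8333, f(x_5) = 0.859635, coefficient = 4
x_6 = 3.0000, f(x_6) = 0.423360, coefficient = 1

I ≈ (0.166667/3) × 24.651459 = 1.369526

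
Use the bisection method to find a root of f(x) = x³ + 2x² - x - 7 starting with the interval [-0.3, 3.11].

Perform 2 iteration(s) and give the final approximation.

f(x) = x³ + 2x² - x - 7
Initial interval: [-0.3, 3.11]

Iteration 1:
  c_1 = (-0.300000 + 3.110000)/2 = 1.405000
  f(c_1) = f(1.405000) = -1.683445
  f(a) × f(c) ≥ 0, new interval: [1.405000, 3.110000]
Iteration 2:
  c_2 = (1.405000 + 3.110000)/2 = 2.257500
  f(c_2) = f(2.257500) = 12.440024
  f(a) × f(c) < 0, new interval: [1.405000, 2.257500]

After 2 iteration(s), the approximation is c_2 = 2.257500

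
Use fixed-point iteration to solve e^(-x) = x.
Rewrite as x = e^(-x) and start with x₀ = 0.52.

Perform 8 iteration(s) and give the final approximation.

Equation: e^(-x) = x
Fixed-point form: x = e^(-x)
x₀ = 0.52

x_1 = g(0.520000) = 0.594521
x_2 = g(0.594521) = 0.551827
x_3 = g(0.551827) = 0.575897
x_4 = g(0.575897) = 0.562201
x_5 = g(0.562201) = 0.569953
x_6 = g(0.569953) = 0.565552
x_7 = g(0.565552) = 0.568047
x_8 = g(0.568047) = 0.566631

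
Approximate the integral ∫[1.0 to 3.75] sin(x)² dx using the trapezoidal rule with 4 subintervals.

f(x) = sin(x)²
a = 1.0, b = 3.75, n = 4
h = (b - a)/n = 0.687500

Trapezoidal rule: (h/2)[f(x₀) + 2f(x₁) + 2f(x₂) + ... + f(xₙ)]

x_0 = 1.0000, f(x_0) = 0.708073, coefficient = 1
x_1 = 1.6875, f(x_1) = 0.986442, coefficient = 2
x_2 = 2.3750, f(x_2) = 0.481199, coefficient = 2
x_3 = 3.0625, f(x_3) = 0.006243, coefficient = 2
x_4 = 3.7500, f(x_4) = 0.326682, coefficient = 1

I ≈ (0.687500/2) × 3.982523 = 1.368992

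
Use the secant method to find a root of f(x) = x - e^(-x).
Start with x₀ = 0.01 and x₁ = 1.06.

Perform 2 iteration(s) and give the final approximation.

f(x) = x - e^(-x)
x₀ = 0.01, x₁ = 1.06

Secant formula: x_{n+1} = x_n - f(x_n)(x_n - x_{n-1})/(f(x_n) - f(x_{n-1}))

Iteration 1:
  f(0.010000) = -0.980050
  f(1.060000) = 0.713544
  x_2 = 1.060000 - 0.713544×(1.060000 - 0.010000)/(0.713544 - (-0.980050))
       = 0.617615
Iteration 2:
  f(1.060000) = 0.713544
  f(0.617615) = 0.078385
  x_3 = 0.617615 - 0.078385×(0.617615 - 1.060000)/(0.078385 - 0.713544)
       = 0.563019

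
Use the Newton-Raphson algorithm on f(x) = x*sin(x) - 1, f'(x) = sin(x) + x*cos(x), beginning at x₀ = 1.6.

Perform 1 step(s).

f(x) = x*sin(x) - 1
f'(x) = sin(x) + x*cos(x)
x₀ = 1.6

Newton-Raphson formula: x_{n+1} = x_n - f(x_n)/f'(x_n)

Iteration 1:
  f(1.600000) = 0.599318
  f'(1.600000) = 0.952854
  x_1 = 1.600000 - 0.599318/0.952854 = 0.971029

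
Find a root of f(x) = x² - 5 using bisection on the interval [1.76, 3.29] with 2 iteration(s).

f(x) = x² - 5
Initial interval: [1.76, 3.29]

Iteration 1:
  c_1 = (1.760000 + 3.290000)/2 = 2.525000
  f(c_1) = f(2.525000) = 1.375625
  f(a) × f(c) < 0, new interval: [1.760000, 2.525000]
Iteration 2:
  c_2 = (1.760000 + 2.525000)/2 = 2.142500
  f(c_2) = f(2.142500) = -0.409694
  f(a) × f(c) ≥ 0, new interval: [2.142500, 2.525000]

After 2 iteration(s), the approximation is c_2 = 2.142500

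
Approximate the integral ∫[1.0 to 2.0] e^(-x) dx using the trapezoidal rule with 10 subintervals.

f(x) = e^(-x)
a = 1.0, b = 2.0, n = 10
h = (b - a)/n = 0.100000

Trapezoidal rule: (h/2)[f(x₀) + 2f(x₁) + 2f(x₂) + ... + f(xₙ)]

x_0 = 1.0000, f(x_0) = 0.367879, coefficient = 1
x_1 = 1.1000, f(x_1) = 0.332871, coefficient = 2
x_2 = 1.2000, f(x_2) = 0.301194, coefficient = 2
x_3 = 1.3000, f(x_3) = 0.272532, coefficient = 2
x_4 = 1.4000, f(x_4) = 0.246597, coefficient = 2
x_5 = 1.5000, f(x_5) = 0.223130, coefficient = 2
x_6 = 1.6000, f(x_6) = 0.201897, coefficient = 2
x_7 = 1.7000, f(x_7) = 0.182684, coefficient = 2
x_8 = 1.8000, f(x_8) = 0.165299, coefficient = 2
x_9 = 1.9000, f(x_9) = 0.149569, coefficient = 2
x_10 = 2.0000, f(x_10) = 0.135335, coefficient = 1

I ≈ (0.100000/2) × 4.654758 = 0.232738
Exact value: 0.232544
Error: 0.000194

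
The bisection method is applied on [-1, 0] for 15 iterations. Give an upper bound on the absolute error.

Bisection error bound: |error| ≤ (b-a)/2^n
|error| ≤ (0 - (-1))/2^15 = 1/2^15
|error| ≤ 0.0000305176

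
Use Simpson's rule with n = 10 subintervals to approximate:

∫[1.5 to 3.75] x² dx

f(x) = x²
a = 1.5, b = 3.75, n = 10
h = (b - a)/n = 0.225000

Simpson's rule: (h/3)[f(x₀) + 4f(x₁) + 2f(x₂) + ... + f(xₙ)]

x_0 = 1.5000, f(x_0) = 2.250000, coefficient = 1
x_1 = 1.7250, f(x_1) = 2.975625, coefficient = 4
x_2 = 1.9500, f(x_2) = 3.802500, coefficient = 2
x_3 = 2.1750, f(x_3) = 4.730625, coefficient = 4
x_4 = 2.4000, f(x_4) = 5.760000, coefficient = 2
x_5 = 2.6250, f(x_5) = 6.890625, coefficient = 4
x_6 = 2.8500, f(x_6) = 8.122500, coefficient = 2
x_7 = 3.0750, f(x_7) = 9.455625, coefficient = 4
x_8 = 3.3000, f(x_8) = 10.890000, coefficient = 2
x_9 = 3.5250, f(x_9) = 12.425625, coefficient = 4
x_10 = 3.7500, f(x_10) = 14.062500, coefficient = 1

I ≈ (0.225000/3) × 219.375000 = 16.453125
Exact value: 16.453125
Error: 0.000000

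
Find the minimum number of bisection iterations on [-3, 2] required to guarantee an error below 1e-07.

We need (b-a)/2^n ≤ 1e-07
(2 - (-3))/2^n ≤ 1e-07
5/2^n ≤ 1e-07
2^n ≥ 50000000
n ≥ log₂(50000000) = 25.58
n ≥ 26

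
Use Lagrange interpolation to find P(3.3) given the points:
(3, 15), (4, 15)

Lagrange interpolation formula:
P(x) = Σ yᵢ × Lᵢ(x)
where Lᵢ(x) = Π_{j≠i} (x - xⱼ)/(xᵢ - xⱼ)

L_0(3.3) = (3.3 - 4)/(3 - 4) = 0.700000
L_1(3.3) = (3.3 - 3)/(4 - 3) = 0.300000

P(3.3) = 15×L_0(3.3) + 15×L_1(3.3)
P(3.3) = 15.000000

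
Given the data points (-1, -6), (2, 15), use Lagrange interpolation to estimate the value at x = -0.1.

Lagrange interpolation formula:
P(x) = Σ yᵢ × Lᵢ(x)
where Lᵢ(x) = Π_{j≠i} (x - xⱼ)/(xᵢ - xⱼ)

L_0(-0.1) = (-0.1 - 2)/(-1 - 2) = 0.700000
L_1(-0.1) = (-0.1 - (-1))/(2 - (-1)) = 0.300000

P(-0.1) = (-6)×L_0(-0.1) + 15×L_1(-0.1)
P(-0.1) = 0.300000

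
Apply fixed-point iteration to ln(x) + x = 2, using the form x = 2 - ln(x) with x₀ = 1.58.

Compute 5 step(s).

Equation: ln(x) + x = 2
Fixed-point form: x = 2 - ln(x)
x₀ = 1.58

x_1 = g(1.580000) = 1.542575
x_2 = g(1.542575) = 1.566547
x_3 = g(1.566547) = 1.551126
x_4 = g(1.551126) = 1.561019
x_5 = g(1.561019) = 1.554661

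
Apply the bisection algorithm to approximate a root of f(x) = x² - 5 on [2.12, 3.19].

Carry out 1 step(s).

f(x) = x² - 5
Initial interval: [2.12, 3.19]

Iteration 1:
  c_1 = (2.120000 + 3.190000)/2 = 2.655000
  f(c_1) = f(2.655000) = 2.049025
  f(a) × f(c) < 0, new interval: [2.120000, 2.655000]

After 1 iteration(s), the approximation is c_1 = 2.655000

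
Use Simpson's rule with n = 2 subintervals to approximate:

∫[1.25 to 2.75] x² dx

f(x) = x²
a = 1.25, b = 2.75, n = 2
h = (b - a)/n = 0.750000

Simpson's rule: (h/3)[f(x₀) + 4f(x₁) + 2f(x₂) + ... + f(xₙ)]

x_0 = 1.2500, f(x_0) = 1.562500, coefficient = 1
x_1 = 2.0000, f(x_1) = 4.000000, coefficient = 4
x_2 = 2.7500, f(x_2) = 7.562500, coefficient = 1

I ≈ (0.750000/3) × 25.125000 = 6.281250
Exact value: 6.281250
Error: 0.000000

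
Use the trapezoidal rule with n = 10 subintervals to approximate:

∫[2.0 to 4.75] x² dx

f(x) = x²
a = 2.0, b = 4.75, n = 10
h = (b - a)/n = 0.275000

Trapezoidal rule: (h/2)[f(x₀) + 2f(x₁) + 2f(x₂) + ... + f(xₙ)]

x_0 = 2.0000, f(x_0) = 4.000000, coefficient = 1
x_1 = 2.2750, f(x_1) = 5.175625, coefficient = 2
x_2 = 2.5500, f(x_2) = 6.502500, coefficient = 2
x_3 = 2.8250, f(x_3) = 7.980625, coefficient = 2
x_4 = 3.1000, f(x_4) = 9.610000, coefficient = 2
x_5 = 3.3750, f(x_5) = 11.390625, coefficient = 2
x_6 = 3.6500, f(x_6) = 13.322500, coefficient = 2
x_7 = 3.9250, f(x_7) = 15.405625, coefficient = 2
x_8 = 4.2000, f(x_8) = 17.640000, coefficient = 2
x_9 = 4.4750, f(x_9) = 20.025625, coefficient = 2
x_10 = 4.7500, f(x_10) = 22.562500, coefficient = 1

I ≈ (0.275000/2) × 240.668750 = 33.091953
Exact value: 33.057292
Error: 0.034661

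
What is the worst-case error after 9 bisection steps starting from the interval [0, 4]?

Bisection error bound: |error| ≤ (b-a)/2^n
|error| ≤ (4 - 0)/2^9 = 4/2^9
|error| ≤ 0.0078125000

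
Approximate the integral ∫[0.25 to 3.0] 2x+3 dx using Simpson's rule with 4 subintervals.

f(x) = 2x+3
a = 0.25, b = 3.0, n = 4
h = (b - a)/n = 0.687500

Simpson's rule: (h/3)[f(x₀) + 4f(x₁) + 2f(x₂) + ... + f(xₙ)]

x_0 = 0.2500, f(x_0) = 3.500000, coefficient = 1
x_1 = 0.9375, f(x_1) = 4.875000, coefficient = 4
x_2 = 1.6250, f(x_2) = 6.250000, coefficient = 2
x_3 = 2.3125, f(x_3) = 7.625000, coefficient = 4
x_4 = 3.0000, f(x_4) = 9.000000, coefficient = 1

I ≈ (0.687500/3) × 75.000000 = 17.187500
Exact value: 17.187500
Error: 0.000000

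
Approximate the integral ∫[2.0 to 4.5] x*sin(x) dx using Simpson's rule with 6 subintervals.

f(x) = x*sin(x)
a = 2.0, b = 4.5, n = 6
h = (b - a)/n = 0.416667

Simpson's rule: (h/3)[f(x₀) + 4f(x₁) + 2f(x₂) + ... + f(xₙ)]

x_0 = 2.0000, f(x_0) = 1.818595, coefficient = 1
x_1 = 2.4167, f(x_1) = 1.602443, coefficient = 4
x_2 = 2.8333, f(x_2) = 0.859635, coefficient = 2
x_3 = 3.2500, f(x_3) = -0.351634, coefficient = 4
x_4 = 3.6667, f(x_4) = -1.838016, coefficient = 2
x_5 = 4.0833, f(x_5) = -3.301716, coefficient = 4
x_6 = 4.5000, f(x_6) = -4.398886, coefficient = 1

I ≈ (0.416667/3) × -12.740680 = -1.769539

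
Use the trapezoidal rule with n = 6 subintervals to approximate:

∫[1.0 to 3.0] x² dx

f(x) = x²
a = 1.0, b = 3.0, n = 6
h = (b - a)/n = 0.333333

Trapezoidal rule: (h/2)[f(x₀) + 2f(x₁) + 2f(x₂) + ... + f(xₙ)]

x_0 = 1.0000, f(x_0) = 1.000000, coefficient = 1
x_1 = 1.3333, f(x_1) = 1.777778, coefficient = 2
x_2 = 1.6667, f(x_2) = 2.777778, coefficient = 2
x_3 = 2.0000, f(x_3) = 4.000000, coefficient = 2
x_4 = 2.3333, f(x_4) = 5.444444, coefficient = 2
x_5 = 2.6667, f(x_5) = 7.111111, coefficient = 2
x_6 = 3.0000, f(x_6) = 9.000000, coefficient = 1

I ≈ (0.333333/2) × 52.222222 = 8.703704
Exact value: 8.666667
Error: 0.037037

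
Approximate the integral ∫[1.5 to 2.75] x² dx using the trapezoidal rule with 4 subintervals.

f(x) = x²
a = 1.5, b = 2.75, n = 4
h = (b - a)/n = 0.312500

Trapezoidal rule: (h/2)[f(x₀) + 2f(x₁) + 2f(x₂) + ... + f(xₙ)]

x_0 = 1.5000, f(x_0) = 2.250000, coefficient = 1
x_1 = 1.8125, f(x_1) = 3.285156, coefficient = 2
x_2 = 2.1250, f(x_2) = 4.515625, coefficient = 2
x_3 = 2.4375, f(x_3) = 5.941406, coefficient = 2
x_4 = 2.7500, f(x_4) = 7.562500, coefficient = 1

I ≈ (0.312500/2) × 37.296875 = 5.827637
Exact value: 5.807292
Error: 0.020345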